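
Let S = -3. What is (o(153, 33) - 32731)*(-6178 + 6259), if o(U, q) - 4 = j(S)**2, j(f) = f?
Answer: -2650158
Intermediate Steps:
o(U, q) = 13 (o(U, q) = 4 + (-3)**2 = 4 + 9 = 13)
(o(153, 33) - 32731)*(-6178 + 6259) = (13 - 32731)*(-6178 + 6259) = -32718*81 = -2650158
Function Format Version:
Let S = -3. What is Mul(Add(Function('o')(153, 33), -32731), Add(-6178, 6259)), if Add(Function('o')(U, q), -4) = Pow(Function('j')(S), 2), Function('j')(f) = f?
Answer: -2650158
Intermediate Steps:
Function('o')(U, q) = 13 (Function('o')(U, q) = Add(4, Pow(-3, 2)) = Add(4, 9) = 13)
Mul(Add(Function('o')(153, 33), -32731), Add(-6178, 6259)) = Mul(Add(13, -32731), Add(-6178, 6259)) = Mul(-32718, 81) = -2650158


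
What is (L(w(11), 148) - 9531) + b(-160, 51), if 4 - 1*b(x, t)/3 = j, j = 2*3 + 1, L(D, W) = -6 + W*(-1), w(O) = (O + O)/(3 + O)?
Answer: -9694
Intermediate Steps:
w(O) = 2*O/(3 + O) (w(O) = (2*O)/(3 + O) = 2*O/(3 + O))
L(D, W) = -6 - W
j = 7 (j = 6 + 1 = 7)
b(x, t) = -9 (b(x, t) = 12 - 3*7 = 12 - 21 = -9)
(L(w(11), 148) - 9531) + b(-160, 51) = ((-6 - 1*148) - 9531) - 9 = ((-6 - 148) - 9531) - 9 = (-154 - 9531) - 9 = -9685 - 9 = -9694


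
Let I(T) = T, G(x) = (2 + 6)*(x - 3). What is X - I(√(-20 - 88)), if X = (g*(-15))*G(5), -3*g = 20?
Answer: 1600 - 6*I*√3 ≈ 1600.0 - 10.392*I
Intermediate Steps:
g = -20/3 (g = -⅓*20 = -20/3 ≈ -6.6667)
G(x) = -24 + 8*x (G(x) = 8*(-3 + x) = -24 + 8*x)
X = 1600 (X = (-20/3*(-15))*(-24 + 8*5) = 100*(-24 + 40) = 100*16 = 1600)
X - I(√(-20 - 88)) = 1600 - √(-20 - 88) = 1600 - √(-108) = 1600 - 6*I*√3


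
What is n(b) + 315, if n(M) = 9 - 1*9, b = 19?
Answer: 315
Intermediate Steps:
n(M) = 0 (n(M) = 9 - 9 = 0)
n(b) + 315 = 0 + 315 = 315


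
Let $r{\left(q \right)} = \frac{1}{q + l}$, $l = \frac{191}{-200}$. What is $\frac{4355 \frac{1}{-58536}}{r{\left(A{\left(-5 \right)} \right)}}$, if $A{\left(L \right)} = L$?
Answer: $\frac{345787}{780480} \approx 0.44304$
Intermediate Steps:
$l = - \frac{191}{200}$ ($l = 191 \left(- \frac{1}{200}\right) = - \frac{191}{200} \approx -0.955$)
$r{\left(q \right)} = \frac{1}{- \frac{191}{200} + q}$ ($r{\left(q \right)} = \frac{1}{q - \frac{191}{200}} = \frac{1}{- \frac{191}{200} + q}$)
$\frac{4355 \frac{1}{-58536}}{r{\left(A{\left(-5 \right)} \right)}} = \frac{4355 \frac{1}{-58536}}{200 \frac{1}{-191 + 200 \left(-5\right)}} = \frac{4355 \left(- \frac{1}{58536}\right)}{200 \frac{1}{-191 - 1000}} = - \frac{4355}{58536 \frac{200}{-1191}} = - \frac{4355}{58536 \cdot 200 \left(- \frac{1}{1191}\right)} = - \frac{4355}{58536 \left(- \frac{200}{1191}\right)} = \left(- \frac{4355}{58536}\right) \left(- \frac{1191}{200}\right) = \frac{345787}{780480}$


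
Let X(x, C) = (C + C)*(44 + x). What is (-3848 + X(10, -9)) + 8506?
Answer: 3686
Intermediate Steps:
X(x, C) = 2*C*(44 + x) (X(x, C) = (2*C)*(44 + x) = 2*C*(44 + x))
(-3848 + X(10, -9)) + 8506 = (-3848 + 2*(-9)*(44 + 10)) + 8506 = (-3848 + 2*(-9)*54) + 8506 = (-3848 - 972) + 8506 = -4820 + 8506 = 3686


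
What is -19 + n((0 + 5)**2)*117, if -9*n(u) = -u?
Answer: 306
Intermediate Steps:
n(u) = u/9 (n(u) = -(-1)*u/9 = u/9)
-19 + n((0 + 5)**2)*117 = -19 + ((0 + 5)**2/9)*117 = -19 + ((1/9)*5**2)*117 = -19 + ((1/9)*25)*117 = -19 + (25/9)*117 = -19 + 325 = 306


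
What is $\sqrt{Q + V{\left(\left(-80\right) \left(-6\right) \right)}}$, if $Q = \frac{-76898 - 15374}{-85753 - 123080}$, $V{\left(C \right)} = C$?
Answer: $\frac{4 \sqrt{1309540996581}}{208833} \approx 21.919$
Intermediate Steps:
$Q = \frac{92272}{208833}$ ($Q = - \frac{92272}{-208833} = \left(-92272\right) \left(- \frac{1}{208833}\right) = \frac{92272}{208833} \approx 0.44185$)
$\sqrt{Q + V{\left(\left(-80\right) \left(-6\right) \right)}} = \sqrt{\frac{92272}{208833} - -480} = \sqrt{\frac{92272}{208833} + 480} = \sqrt{\frac{100332112}{208833}} = \frac{4 \sqrt{1309540996581}}{208833}$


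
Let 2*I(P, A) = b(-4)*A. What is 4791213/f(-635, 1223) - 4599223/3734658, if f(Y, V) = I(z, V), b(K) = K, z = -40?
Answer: -4476197914903/2283743367 ≈ -1960.0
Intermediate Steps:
I(P, A) = -2*A (I(P, A) = (-4*A)/2 = -2*A)
f(Y, V) = -2*V
4791213/f(-635, 1223) - 4599223/3734658 = 4791213/((-2*1223)) - 4599223/3734658 = 4791213/(-2446) - 4599223*1/3734658 = 4791213*(-1/2446) - 4599223/3734658 = -4791213/2446 - 4599223/3734658 = -4476197914903/2283743367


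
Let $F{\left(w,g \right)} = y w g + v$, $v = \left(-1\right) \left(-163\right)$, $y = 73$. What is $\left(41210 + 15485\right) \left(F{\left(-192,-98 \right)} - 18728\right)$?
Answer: $76821895085$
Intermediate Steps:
$v = 163$
$F{\left(w,g \right)} = 163 + 73 g w$ ($F{\left(w,g \right)} = 73 w g + 163 = 73 g w + 163 = 163 + 73 g w$)
$\left(41210 + 15485\right) \left(F{\left(-192,-98 \right)} - 18728\right) = \left(41210 + 15485\right) \left(\left(163 + 73 \left(-98\right) \left(-192\right)\right) - 18728\right) = 56695 \left(\left(163 + 1373568\right) - 18728\right) = 56695 \left(1373731 - 18728\right) = 56695 \cdot 1355003 = 76821895085$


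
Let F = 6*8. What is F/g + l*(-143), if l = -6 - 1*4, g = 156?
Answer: 18594/13 ≈ 1430.3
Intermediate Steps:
F = 48
l = -10 (l = -6 - 4 = -10)
F/g + l*(-143) = 48/156 - 10*(-143) = 48*(1/156) + 1430 = 4/13 + 1430 = 18594/13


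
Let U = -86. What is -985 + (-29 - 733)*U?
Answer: 64547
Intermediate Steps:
-985 + (-29 - 733)*U = -985 + (-29 - 733)*(-86) = -985 - 762*(-86) = -985 + 65532 = 64547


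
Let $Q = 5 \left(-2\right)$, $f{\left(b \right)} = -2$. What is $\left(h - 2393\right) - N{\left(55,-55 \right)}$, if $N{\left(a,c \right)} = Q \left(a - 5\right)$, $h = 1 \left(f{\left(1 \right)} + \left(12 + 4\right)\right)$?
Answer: $-1879$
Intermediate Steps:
$Q = -10$
$h = 14$ ($h = 1 \left(-2 + \left(12 + 4\right)\right) = 1 \left(-2 + 16\right) = 1 \cdot 14 = 14$)
$N{\left(a,c \right)} = 50 - 10 a$ ($N{\left(a,c \right)} = - 10 \left(a - 5\right) = - 10 \left(-5 + a\right) = 50 - 10 a$)
$\left(h - 2393\right) - N{\left(55,-55 \right)} = \left(14 - 2393\right) - \left(50 - 550\right) = -2379 - \left(50 - 550\right) = -2379 - -500 = -2379 + 500 = -1879$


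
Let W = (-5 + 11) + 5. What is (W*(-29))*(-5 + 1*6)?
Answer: -319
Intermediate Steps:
W = 11 (W = 6 + 5 = 11)
(W*(-29))*(-5 + 1*6) = (11*(-29))*(-5 + 1*6) = -319*(-5 + 6) = -319*1 = -319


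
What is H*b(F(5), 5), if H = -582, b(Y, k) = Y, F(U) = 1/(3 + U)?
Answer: -291/4 ≈ -72.750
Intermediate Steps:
H*b(F(5), 5) = -582/(3 + 5) = -582/8 = -582*⅛ = -291/4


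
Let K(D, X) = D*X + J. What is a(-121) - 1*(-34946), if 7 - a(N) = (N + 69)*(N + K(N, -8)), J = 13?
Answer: 79673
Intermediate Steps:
K(D, X) = 13 + D*X (K(D, X) = D*X + 13 = 13 + D*X)
a(N) = 7 - (13 - 7*N)*(69 + N) (a(N) = 7 - (N + 69)*(N + (13 + N*(-8))) = 7 - (69 + N)*(N + (13 - 8*N)) = 7 - (69 + N)*(13 - 7*N) = 7 - (13 - 7*N)*(69 + N))
a(-121) - 1*(-34946) = (-890 + 7*(-121)² + 470*(-121)) - 1*(-34946) = (-890 + 7*14641 - 56870) + 34946 = (-890 + 102487 - 56870) + 34946 = 44727 + 34946 = 79673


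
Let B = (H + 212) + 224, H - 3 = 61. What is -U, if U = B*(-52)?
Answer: 26000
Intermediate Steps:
H = 64 (H = 3 + 61 = 64)
B = 500 (B = (64 + 212) + 224 = 276 + 224 = 500)
U = -26000 (U = 500*(-52) = -26000)
-U = -1*(-26000) = 26000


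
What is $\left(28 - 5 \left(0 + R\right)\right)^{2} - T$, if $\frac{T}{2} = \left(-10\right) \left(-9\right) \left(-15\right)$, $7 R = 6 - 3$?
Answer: $\frac{165061}{49} \approx 3368.6$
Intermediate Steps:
$R = \frac{3}{7}$ ($R = \frac{6 - 3}{7} = \frac{1}{7} \cdot 3 = \frac{3}{7} \approx 0.42857$)
$T = -2700$ ($T = 2 \left(-10\right) \left(-9\right) \left(-15\right) = 2 \cdot 90 \left(-15\right) = 2 \left(-1350\right) = -2700$)
$\left(28 - 5 \left(0 + R\right)\right)^{2} - T = \left(28 - 5 \left(0 + \frac{3}{7}\right)\right)^{2} - -2700 = \left(28 - \frac{15}{7}\right)^{2} + 2700 = \left(\frac{181}{7}\right)^{2} + 2700 = \frac{32761}{49} + 2700 = \frac{165061}{49}$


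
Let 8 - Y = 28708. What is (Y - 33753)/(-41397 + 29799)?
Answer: 62453/11598 ≈ 5.3848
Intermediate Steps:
Y = -28700 (Y = 8 - 1*28708 = 8 - 28708 = -28700)
(Y - 33753)/(-41397 + 29799) = (-28700 - 33753)/(-41397 + 29799) = -62453/(-11598) = -62453*(-1/11598) = 62453/11598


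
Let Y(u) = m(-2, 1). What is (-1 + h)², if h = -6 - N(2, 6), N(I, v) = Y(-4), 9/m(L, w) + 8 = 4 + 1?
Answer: 16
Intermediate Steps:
m(L, w) = -3 (m(L, w) = 9/(-8 + (4 + 1)) = 9/(-8 + 5) = 9/(-3) = 9*(-⅓) = -3)
Y(u) = -3
N(I, v) = -3
h = -3 (h = -6 - 1*(-3) = -6 + 3 = -3)
(-1 + h)² = (-1 - 3)² = (-4)² = 16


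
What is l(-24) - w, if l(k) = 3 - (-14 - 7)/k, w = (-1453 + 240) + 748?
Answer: 3737/8 ≈ 467.13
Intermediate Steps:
w = -465 (w = -1213 + 748 = -465)
l(k) = 3 + 21/k (l(k) = 3 - (-21)/k = 3 + 21/k)
l(-24) - w = (3 + 21/(-24)) - 1*(-465) = (3 + 21*(-1/24)) + 465 = (3 - 7/8) + 465 = 17/8 + 465 = 3737/8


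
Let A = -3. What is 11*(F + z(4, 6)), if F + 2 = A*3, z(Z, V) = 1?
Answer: -110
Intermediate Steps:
F = -11 (F = -2 - 3*3 = -2 - 9 = -11)
11*(F + z(4, 6)) = 11*(-11 + 1) = 11*(-10) = -110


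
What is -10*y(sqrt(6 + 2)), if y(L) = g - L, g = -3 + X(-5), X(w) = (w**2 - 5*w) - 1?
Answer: -460 + 20*sqrt(2) ≈ -431.72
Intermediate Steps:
X(w) = -1 + w**2 - 5*w
g = 46 (g = -3 + (-1 + (-5)**2 - 5*(-5)) = -3 + (-1 + 25 + 25) = -3 + 49 = 46)
y(L) = 46 - L
-10*y(sqrt(6 + 2)) = -10*(46 - sqrt(6 + 2)) = -10*(46 - sqrt(8)) = -10*(46 - 2*sqrt(2)) = -460 + 20*sqrt(2)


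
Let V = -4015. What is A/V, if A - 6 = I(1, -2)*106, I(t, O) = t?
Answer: -112/4015 ≈ -0.027895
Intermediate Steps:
A = 112 (A = 6 + 1*106 = 6 + 106 = 112)
A/V = 112/(-4015) = 112*(-1/4015) = -112/4015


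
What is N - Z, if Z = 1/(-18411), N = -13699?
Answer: -252212288/18411 ≈ -13699.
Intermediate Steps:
Z = -1/18411 ≈ -5.4315e-5
N - Z = -13699 - 1*(-1/18411) = -13699 + 1/18411 = -252212288/18411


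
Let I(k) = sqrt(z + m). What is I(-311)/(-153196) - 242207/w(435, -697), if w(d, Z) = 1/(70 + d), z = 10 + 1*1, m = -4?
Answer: -122314535 - sqrt(7)/153196 ≈ -1.2231e+8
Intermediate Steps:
z = 11 (z = 10 + 1 = 11)
I(k) = sqrt(7) (I(k) = sqrt(11 - 4) = sqrt(7))
I(-311)/(-153196) - 242207/w(435, -697) = sqrt(7)/(-153196) - 242207/(1/(70 + 435)) = sqrt(7)*(-1/153196) - 242207/(1/505) = -sqrt(7)/153196 - 242207/1/505 = -sqrt(7)/153196 - 242207*505 = -sqrt(7)/153196 - 122314535 = -122314535 - sqrt(7)/153196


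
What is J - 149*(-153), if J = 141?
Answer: 22938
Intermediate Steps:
J - 149*(-153) = 141 - 149*(-153) = 141 + 22797 = 22938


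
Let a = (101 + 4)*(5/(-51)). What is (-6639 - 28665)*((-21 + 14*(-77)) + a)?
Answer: 665762832/17 ≈ 3.9162e+7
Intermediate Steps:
a = -175/17 (a = 105*(5*(-1/51)) = 105*(-5/51) = -175/17 ≈ -10.294)
(-6639 - 28665)*((-21 + 14*(-77)) + a) = (-6639 - 28665)*((-21 + 14*(-77)) - 175/17) = -35304*((-21 - 1078) - 175/17) = -35304*(-1099 - 175/17) = -35304*(-18858/17) = 665762832/17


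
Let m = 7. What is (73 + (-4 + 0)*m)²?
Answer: 2025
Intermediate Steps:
(73 + (-4 + 0)*m)² = (73 + (-4 + 0)*7)² = (73 - 4*7)² = (73 - 28)² = 45² = 2025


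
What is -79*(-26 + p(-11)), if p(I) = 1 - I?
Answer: 1106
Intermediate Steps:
-79*(-26 + p(-11)) = -79*(-26 + (1 - 1*(-11))) = -79*(-26 + (1 + 11)) = -79*(-26 + 12) = -79*(-14) = 1106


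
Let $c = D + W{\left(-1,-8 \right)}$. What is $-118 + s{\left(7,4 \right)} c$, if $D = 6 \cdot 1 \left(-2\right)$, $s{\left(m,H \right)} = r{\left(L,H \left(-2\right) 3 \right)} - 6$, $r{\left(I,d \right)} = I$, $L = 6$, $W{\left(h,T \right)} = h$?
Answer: $-118$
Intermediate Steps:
$s{\left(m,H \right)} = 0$ ($s{\left(m,H \right)} = 6 - 6 = 0$)
$D = -12$ ($D = 6 \left(-2\right) = -12$)
$c = -13$ ($c = -12 - 1 = -13$)
$-118 + s{\left(7,4 \right)} c = -118 + 0 \left(-13\right) = -118 + 0 = -118$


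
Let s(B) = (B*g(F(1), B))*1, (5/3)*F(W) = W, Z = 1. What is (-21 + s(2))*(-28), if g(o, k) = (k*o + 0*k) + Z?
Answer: 2324/5 ≈ 464.80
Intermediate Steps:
F(W) = 3*W/5
g(o, k) = 1 + k*o (g(o, k) = (k*o + 0*k) + 1 = (k*o + 0) + 1 = k*o + 1 = 1 + k*o)
s(B) = B*(1 + 3*B/5) (s(B) = (B*(1 + B*((3/5)*1)))*1 = (B*(1 + B*(3/5)))*1 = (B*(1 + 3*B/5))*1 = B*(1 + 3*B/5))
(-21 + s(2))*(-28) = (-21 + (1/5)*2*(5 + 3*2))*(-28) = (-21 + (1/5)*2*(5 + 6))*(-28) = (-21 + (1/5)*2*11)*(-28) = (-21 + 22/5)*(-28) = -83/5*(-28) = 2324/5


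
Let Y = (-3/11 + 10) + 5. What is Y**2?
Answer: 26244/121 ≈ 216.89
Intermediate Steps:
Y = 162/11 (Y = (-3*1/11 + 10) + 5 = (-3/11 + 10) + 5 = 107/11 + 5 = 162/11 ≈ 14.727)
Y**2 = (162/11)**2 = 26244/121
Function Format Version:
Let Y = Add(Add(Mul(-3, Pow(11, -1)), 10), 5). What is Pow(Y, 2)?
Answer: Rational(26244, 121) ≈ 216.89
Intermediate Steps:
Y = Rational(162, 11) (Y = Add(Add(Mul(-3, Rational(1, 11)), 10), 5) = Add(Add(Rational(-3, 11), 10), 5) = Add(Rational(107, 11), 5) = Rational(162, 11) ≈ 14.727)
Pow(Y, 2) = Pow(Rational(162, 11), 2) = Rational(26244, 121)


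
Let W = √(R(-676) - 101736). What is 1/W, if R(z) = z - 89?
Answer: -I*√11389/34167 ≈ -0.0031235*I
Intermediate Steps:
R(z) = -89 + z
W = 3*I*√11389 (W = √((-89 - 676) - 101736) = √(-765 - 101736) = √(-102501) = 3*I*√11389 ≈ 320.16*I)
1/W = 1/(3*I*√11389) = -I*√11389/34167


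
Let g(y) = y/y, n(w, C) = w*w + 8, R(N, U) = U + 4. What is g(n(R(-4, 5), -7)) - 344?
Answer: -343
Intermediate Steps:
R(N, U) = 4 + U
n(w, C) = 8 + w² (n(w, C) = w² + 8 = 8 + w²)
g(y) = 1
g(n(R(-4, 5), -7)) - 344 = 1 - 344 = -343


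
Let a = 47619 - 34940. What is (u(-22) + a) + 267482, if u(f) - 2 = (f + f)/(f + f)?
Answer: 280164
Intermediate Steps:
a = 12679
u(f) = 3 (u(f) = 2 + (f + f)/(f + f) = 2 + (2*f)/((2*f)) = 2 + (2*f)*(1/(2*f)) = 2 + 1 = 3)
(u(-22) + a) + 267482 = (3 + 12679) + 267482 = 12682 + 267482 = 280164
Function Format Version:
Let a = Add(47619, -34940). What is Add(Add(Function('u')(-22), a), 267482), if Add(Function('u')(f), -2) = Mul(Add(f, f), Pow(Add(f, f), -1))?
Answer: 280164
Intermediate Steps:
a = 12679
Function('u')(f) = 3 (Function('u')(f) = Add(2, Mul(Add(f, f), Pow(Add(f, f), -1))) = Add(2, Mul(Mul(2, f), Pow(Mul(2, f), -1))) = Add(2, Mul(Mul(2, f), Mul(Rational(1, 2), Pow(f, -1)))) = Add(2, 1) = 3)
Add(Add(Function('u')(-22), a), 267482) = Add(Add(3, 12679), 267482) = Add(12682, 267482) = 280164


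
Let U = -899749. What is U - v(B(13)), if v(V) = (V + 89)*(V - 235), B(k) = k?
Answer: -877105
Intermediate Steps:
v(V) = (-235 + V)*(89 + V) (v(V) = (89 + V)*(-235 + V) = (-235 + V)*(89 + V))
U - v(B(13)) = -899749 - (-20915 + 13² - 146*13) = -899749 - (-20915 + 169 - 1898) = -899749 - 1*(-22644) = -899749 + 22644 = -877105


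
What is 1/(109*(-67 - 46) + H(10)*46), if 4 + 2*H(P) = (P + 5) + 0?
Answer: -1/12064 ≈ -8.2891e-5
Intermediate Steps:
H(P) = 1/2 + P/2 (H(P) = -2 + ((P + 5) + 0)/2 = -2 + ((5 + P) + 0)/2 = -2 + (5 + P)/2 = -2 + (5/2 + P/2) = 1/2 + P/2)
1/(109*(-67 - 46) + H(10)*46) = 1/(109*(-67 - 46) + (1/2 + (1/2)*10)*46) = 1/(109*(-113) + (1/2 + 5)*46) = 1/(-12317 + (11/2)*46) = 1/(-12317 + 253) = 1/(-12064) = -1/12064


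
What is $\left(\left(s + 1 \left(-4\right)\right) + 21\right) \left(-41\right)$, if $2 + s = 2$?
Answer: $-697$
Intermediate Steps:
$s = 0$ ($s = -2 + 2 = 0$)
$\left(\left(s + 1 \left(-4\right)\right) + 21\right) \left(-41\right) = \left(\left(0 + 1 \left(-4\right)\right) + 21\right) \left(-41\right) = \left(\left(0 - 4\right) + 21\right) \left(-41\right) = \left(-4 + 21\right) \left(-41\right) = 17 \left(-41\right) = -697$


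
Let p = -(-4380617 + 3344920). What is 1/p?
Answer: 1/1035697 ≈ 9.6553e-7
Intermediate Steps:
p = 1035697 (p = -1*(-1035697) = 1035697)
1/p = 1/1035697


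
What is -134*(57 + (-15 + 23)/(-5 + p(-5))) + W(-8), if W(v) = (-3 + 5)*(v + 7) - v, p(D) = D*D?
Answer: -38428/5 ≈ -7685.6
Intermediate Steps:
p(D) = D**2
W(v) = 14 + v (W(v) = 2*(7 + v) - v = (14 + 2*v) - v = 14 + v)
-134*(57 + (-15 + 23)/(-5 + p(-5))) + W(-8) = -134*(57 + (-15 + 23)/(-5 + (-5)**2)) + (14 - 8) = -134*(57 + 8/(-5 + 25)) + 6 = -134*(57 + 8/20) + 6 = -134*(57 + 8*(1/20)) + 6 = -134*(57 + 2/5) + 6 = -134*287/5 + 6 = -38458/5 + 6 = -38428/5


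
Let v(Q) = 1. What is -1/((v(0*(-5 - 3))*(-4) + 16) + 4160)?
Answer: -1/4172 ≈ -0.00023969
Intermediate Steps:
-1/((v(0*(-5 - 3))*(-4) + 16) + 4160) = -1/((1*(-4) + 16) + 4160) = -1/((-4 + 16) + 4160) = -1/(12 + 4160) = -1/4172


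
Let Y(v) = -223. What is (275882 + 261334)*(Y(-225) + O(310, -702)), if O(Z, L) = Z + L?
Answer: -330387840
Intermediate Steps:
O(Z, L) = L + Z
(275882 + 261334)*(Y(-225) + O(310, -702)) = (275882 + 261334)*(-223 + (-702 + 310)) = 537216*(-223 - 392) = 537216*(-615) = -330387840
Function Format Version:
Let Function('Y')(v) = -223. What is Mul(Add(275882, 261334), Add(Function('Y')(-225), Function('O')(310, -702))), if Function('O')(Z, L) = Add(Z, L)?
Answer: -330387840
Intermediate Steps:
Function('O')(Z, L) = Add(L, Z)
Mul(Add(275882, 261334), Add(Function('Y')(-225), Function('O')(310, -702))) = Mul(Add(275882, 261334), Add(-223, Add(-702, 310))) = Mul(537216, Add(-223, -392)) = Mul(537216, -615) = -330387840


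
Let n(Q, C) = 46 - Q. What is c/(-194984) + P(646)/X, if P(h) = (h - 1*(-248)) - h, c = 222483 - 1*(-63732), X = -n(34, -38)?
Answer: -12947653/584952 ≈ -22.135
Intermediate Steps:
X = -12 (X = -(46 - 1*34) = -(46 - 34) = -1*12 = -12)
c = 286215 (c = 222483 + 63732 = 286215)
P(h) = 248 (P(h) = (h + 248) - h = (248 + h) - h = 248)
c/(-194984) + P(646)/X = 286215/(-194984) + 248/(-12) = 286215*(-1/194984) + 248*(-1/12) = -286215/194984 - 62/3 = -12947653/584952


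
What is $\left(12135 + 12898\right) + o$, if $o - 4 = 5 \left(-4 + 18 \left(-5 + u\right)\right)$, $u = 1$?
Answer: $24657$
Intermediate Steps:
$o = -376$ ($o = 4 + 5 \left(-4 + 18 \left(-5 + 1\right)\right) = 4 + 5 \left(-4 + 18 \left(-4\right)\right) = 4 + 5 \left(-4 - 72\right) = 4 + 5 \left(-76\right) = 4 - 380 = -376$)
$\left(12135 + 12898\right) + o = \left(12135 + 12898\right) - 376 = 25033 - 376 = 24657$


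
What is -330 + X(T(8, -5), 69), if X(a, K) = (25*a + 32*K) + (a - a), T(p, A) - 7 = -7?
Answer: 1878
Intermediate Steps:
T(p, A) = 0 (T(p, A) = 7 - 7 = 0)
X(a, K) = 25*a + 32*K (X(a, K) = (25*a + 32*K) + 0 = 25*a + 32*K)
-330 + X(T(8, -5), 69) = -330 + (25*0 + 32*69) = -330 + (0 + 2208) = -330 + 2208 = 1878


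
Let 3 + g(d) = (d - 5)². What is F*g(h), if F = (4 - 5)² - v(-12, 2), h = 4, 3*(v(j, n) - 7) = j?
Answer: 4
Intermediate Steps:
v(j, n) = 7 + j/3
g(d) = -3 + (-5 + d)² (g(d) = -3 + (d - 5)² = -3 + (-5 + d)²)
F = -2 (F = (4 - 5)² - (7 + (⅓)*(-12)) = (-1)² - (7 - 4) = 1 - 1*3 = 1 - 3 = -2)
F*g(h) = -2*(-3 + (-5 + 4)²) = -2*(-3 + (-1)²) = -2*(-3 + 1) = -2*(-2) = 4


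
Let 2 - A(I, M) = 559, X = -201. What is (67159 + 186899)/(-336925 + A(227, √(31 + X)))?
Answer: -42343/56247 ≈ -0.75280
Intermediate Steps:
A(I, M) = -557 (A(I, M) = 2 - 1*559 = 2 - 559 = -557)
(67159 + 186899)/(-336925 + A(227, √(31 + X))) = (67159 + 186899)/(-336925 - 557) = 254058/(-337482) = 254058*(-1/337482) = -42343/56247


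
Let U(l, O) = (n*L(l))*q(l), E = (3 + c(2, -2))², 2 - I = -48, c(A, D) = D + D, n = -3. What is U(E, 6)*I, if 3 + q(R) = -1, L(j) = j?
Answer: 600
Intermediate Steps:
c(A, D) = 2*D
q(R) = -4 (q(R) = -3 - 1 = -4)
I = 50 (I = 2 - 1*(-48) = 2 + 48 = 50)
E = 1 (E = (3 + 2*(-2))² = (3 - 4)² = (-1)² = 1)
U(l, O) = 12*l (U(l, O) = -3*l*(-4) = 12*l)
U(E, 6)*I = (12*1)*50 = 12*50 = 600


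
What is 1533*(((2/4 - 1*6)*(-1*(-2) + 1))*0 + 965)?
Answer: 1479345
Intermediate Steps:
1533*(((2/4 - 1*6)*(-1*(-2) + 1))*0 + 965) = 1533*(((2*(¼) - 6)*(2 + 1))*0 + 965) = 1533*(((½ - 6)*3)*0 + 965) = 1533*(-11/2*3*0 + 965) = 1533*(-33/2*0 + 965) = 1533*(0 + 965) = 1533*965 = 1479345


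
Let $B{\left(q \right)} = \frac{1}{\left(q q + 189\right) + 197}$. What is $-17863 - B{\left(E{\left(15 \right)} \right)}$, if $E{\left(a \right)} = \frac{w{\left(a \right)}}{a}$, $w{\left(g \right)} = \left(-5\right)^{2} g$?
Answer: $- \frac{18059494}{1011} \approx -17863.0$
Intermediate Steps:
$w{\left(g \right)} = 25 g$
$E{\left(a \right)} = 25$ ($E{\left(a \right)} = \frac{25 a}{a} = 25$)
$B{\left(q \right)} = \frac{1}{386 + q^{2}}$ ($B{\left(q \right)} = \frac{1}{\left(q^{2} + 189\right) + 197} = \frac{1}{\left(189 + q^{2}\right) + 197} = \frac{1}{386 + q^{2}}$)
$-17863 - B{\left(E{\left(15 \right)} \right)} = -17863 - \frac{1}{386 + 25^{2}} = -17863 - \frac{1}{386 + 625} = -17863 - \frac{1}{1011} = - \frac{18059494}{1011}$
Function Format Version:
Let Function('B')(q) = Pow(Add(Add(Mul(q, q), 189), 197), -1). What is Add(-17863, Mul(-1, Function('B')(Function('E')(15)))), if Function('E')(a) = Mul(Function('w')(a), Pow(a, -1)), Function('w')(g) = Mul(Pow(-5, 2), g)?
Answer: Rational(-18059494, 1011) ≈ -17863.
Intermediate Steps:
Function('w')(g) = Mul(25, g)
Function('E')(a) = 25 (Function('E')(a) = Mul(Mul(25, a), Pow(a, -1)) = 25)
Function('B')(q) = Pow(Add(386, Pow(q, 2)), -1) (Function('B')(q) = Pow(Add(Add(Pow(q, 2), 189), 197), -1) = Pow(Add(Add(189, Pow(q, 2)), 197), -1) = Pow(Add(386, Pow(q, 2)), -1))
Add(-17863, Mul(-1, Function('B')(Function('E')(15)))) = Add(-17863, Mul(-1, Pow(Add(386, Pow(25, 2)), -1))) = Add(-17863, Mul(-1, Pow(Add(386, 625), -1))) = Add(-17863, Mul(-1, Pow(1011, -1))) = Add(-17863, Mul(-1, Rational(1, 1011))) = Add(-17863, Rational(-1, 1011)) = Rational(-18059494, 1011)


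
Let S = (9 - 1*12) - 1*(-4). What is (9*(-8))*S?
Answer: -72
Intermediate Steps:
S = 1 (S = (9 - 12) + 4 = -3 + 4 = 1)
(9*(-8))*S = (9*(-8))*1 = -72*1 = -72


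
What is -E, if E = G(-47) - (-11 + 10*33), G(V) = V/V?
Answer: 318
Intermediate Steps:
G(V) = 1
E = -318 (E = 1 - (-11 + 10*33) = 1 - (-11 + 330) = 1 - 1*319 = 1 - 319 = -318)
-E = -1*(-318) = 318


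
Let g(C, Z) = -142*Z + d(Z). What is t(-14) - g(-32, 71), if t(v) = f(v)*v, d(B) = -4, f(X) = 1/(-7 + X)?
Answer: 30260/3 ≈ 10087.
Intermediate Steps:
g(C, Z) = -4 - 142*Z (g(C, Z) = -142*Z - 4 = -4 - 142*Z)
t(v) = v/(-7 + v)
t(-14) - g(-32, 71) = -14/(-7 - 14) - (-4 - 142*71) = -14/(-21) - (-4 - 10082) = -14*(-1/21) - 1*(-10086) = ⅔ + 10086 = 30260/3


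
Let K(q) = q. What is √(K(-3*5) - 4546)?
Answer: I*√4561 ≈ 67.535*I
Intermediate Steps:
√(K(-3*5) - 4546) = √(-3*5 - 4546) = √(-15 - 4546) = √(-4561) = I*√4561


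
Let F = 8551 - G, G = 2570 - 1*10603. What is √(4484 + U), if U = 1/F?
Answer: 53*√109757058/8292 ≈ 66.963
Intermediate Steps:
G = -8033 (G = 2570 - 10603 = -8033)
F = 16584 (F = 8551 - 1*(-8033) = 8551 + 8033 = 16584)
U = 1/16584 ≈ 6.0299e-5
√(4484 + U) = √(4484 + 1/16584) = √(74362657/16584) = 53*√109757058/8292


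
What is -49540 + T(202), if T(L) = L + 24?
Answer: -49314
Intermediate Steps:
T(L) = 24 + L
-49540 + T(202) = -49540 + (24 + 202) = -49540 + 226 = -49314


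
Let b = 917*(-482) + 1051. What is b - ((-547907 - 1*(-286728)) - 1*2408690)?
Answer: 2228926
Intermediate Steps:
b = -440943 (b = -441994 + 1051 = -440943)
b - ((-547907 - 1*(-286728)) - 1*2408690) = -440943 - ((-547907 - 1*(-286728)) - 1*2408690) = -440943 - ((-547907 + 286728) - 2408690) = -440943 - (-261179 - 2408690) = -440943 - 1*(-2669869) = -440943 + 2669869 = 2228926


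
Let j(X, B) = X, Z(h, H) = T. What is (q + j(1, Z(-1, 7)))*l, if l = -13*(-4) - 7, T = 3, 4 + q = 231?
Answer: 10260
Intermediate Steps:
q = 227 (q = -4 + 231 = 227)
Z(h, H) = 3
l = 45 (l = 52 - 7 = 45)
(q + j(1, Z(-1, 7)))*l = (227 + 1)*45 = 228*45 = 10260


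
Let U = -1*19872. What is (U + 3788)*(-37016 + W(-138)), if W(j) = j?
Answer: 597584936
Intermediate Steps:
U = -19872
(U + 3788)*(-37016 + W(-138)) = (-19872 + 3788)*(-37016 - 138) = -16084*(-37154) = 597584936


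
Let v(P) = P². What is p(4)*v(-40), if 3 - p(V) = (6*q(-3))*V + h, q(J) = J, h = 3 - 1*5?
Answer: 123200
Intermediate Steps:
h = -2 (h = 3 - 5 = -2)
p(V) = 5 + 18*V (p(V) = 3 - ((6*(-3))*V - 2) = 3 - (-18*V - 2) = 3 - (-2 - 18*V) = 3 + (2 + 18*V) = 5 + 18*V)
p(4)*v(-40) = (5 + 18*4)*(-40)² = (5 + 72)*1600 = 77*1600 = 123200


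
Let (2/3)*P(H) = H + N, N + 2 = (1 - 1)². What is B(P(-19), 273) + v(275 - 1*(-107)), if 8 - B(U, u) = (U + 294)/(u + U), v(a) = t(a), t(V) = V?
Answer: 8945/23 ≈ 388.91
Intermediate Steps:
N = -2 (N = -2 + (1 - 1)² = -2 + 0² = -2 + 0 = -2)
v(a) = a
P(H) = -3 + 3*H/2 (P(H) = 3*(H - 2)/2 = 3*(-2 + H)/2 = -3 + 3*H/2)
B(U, u) = 8 - (294 + U)/(U + u) (B(U, u) = 8 - (U + 294)/(u + U) = 8 - (294 + U)/(U + u))
B(P(-19), 273) + v(275 - 1*(-107)) = (-294 + 7*(-3 + (3/2)*(-19)) + 8*273)/((-3 + (3/2)*(-19)) + 273) + (275 - 1*(-107)) = (-294 + 7*(-3 - 57/2) + 2184)/((-3 - 57/2) + 273) + (275 + 107) = (-294 + 7*(-63/2) + 2184)/(-63/2 + 273) + 382 = (-294 - 441/2 + 2184)/(483/2) + 382 = (2/483)*(3339/2) + 382 = 159/23 + 382 = 8945/23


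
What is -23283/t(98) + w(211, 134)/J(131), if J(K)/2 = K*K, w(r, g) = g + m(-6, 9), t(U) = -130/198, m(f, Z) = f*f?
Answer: 3042800174/85805 ≈ 35462.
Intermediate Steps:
m(f, Z) = f**2
t(U) = -65/99 (t(U) = -130*1/198 = -65/99)
w(r, g) = 36 + g (w(r, g) = g + (-6)**2 = g + 36 = 36 + g)
J(K) = 2*K**2 (J(K) = 2*(K*K) = 2*K**2)
-23283/t(98) + w(211, 134)/J(131) = -23283/(-65/99) + (36 + 134)/((2*131**2)) = -23283*(-99/65) + 170/((2*17161)) = 177309/5 + 170/34322 = 177309/5 + 170*(1/34322) = 177309/5 + 85/17161 = 3042800174/85805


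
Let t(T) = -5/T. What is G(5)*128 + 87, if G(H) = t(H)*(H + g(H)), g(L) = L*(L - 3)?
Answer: -1833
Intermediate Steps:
g(L) = L*(-3 + L)
G(H) = -5*(H + H*(-3 + H))/H (G(H) = (-5/H)*(H + H*(-3 + H)) = -5*(H + H*(-3 + H))/H)
G(5)*128 + 87 = (10 - 5*5)*128 + 87 = (10 - 25)*128 + 87 = -15*128 + 87 = -1920 + 87 = -1833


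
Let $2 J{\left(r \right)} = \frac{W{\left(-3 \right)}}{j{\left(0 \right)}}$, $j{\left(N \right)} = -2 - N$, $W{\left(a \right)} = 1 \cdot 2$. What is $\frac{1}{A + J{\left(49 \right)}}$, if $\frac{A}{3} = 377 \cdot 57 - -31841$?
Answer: $\frac{2}{319979} \approx 6.2504 \cdot 10^{-6}$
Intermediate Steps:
$W{\left(a \right)} = 2$
$A = 159990$ ($A = 3 \left(377 \cdot 57 - -31841\right) = 3 \left(21489 + 31841\right) = 3 \cdot 53330 = 159990$)
$J{\left(r \right)} = - \frac{1}{2}$ ($J{\left(r \right)} = \frac{2 \frac{1}{-2 - 0}}{2} = \frac{2 \frac{1}{-2 + 0}}{2} = \frac{2 \frac{1}{-2}}{2} = \frac{2 \left(- \frac{1}{2}\right)}{2} = \frac{1}{2} \left(-1\right) = - \frac{1}{2}$)
$\frac{1}{A + J{\left(49 \right)}} = \frac{1}{159990 - \frac{1}{2}} = \frac{1}{\frac{319979}{2}} = \frac{2}{319979}$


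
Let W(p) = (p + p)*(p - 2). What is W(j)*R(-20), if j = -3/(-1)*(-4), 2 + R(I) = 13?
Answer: 3696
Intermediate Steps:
R(I) = 11 (R(I) = -2 + 13 = 11)
j = -12 (j = -3*(-1)*(-4) = 3*(-4) = -12)
W(p) = 2*p*(-2 + p) (W(p) = (2*p)*(-2 + p) = 2*p*(-2 + p))
W(j)*R(-20) = (2*(-12)*(-2 - 12))*11 = (2*(-12)*(-14))*11 = 336*11 = 3696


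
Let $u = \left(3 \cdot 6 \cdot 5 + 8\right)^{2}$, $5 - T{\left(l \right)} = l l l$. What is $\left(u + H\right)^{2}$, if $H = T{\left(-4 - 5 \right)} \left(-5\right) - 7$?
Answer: $35129329$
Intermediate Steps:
$T{\left(l \right)} = 5 - l^{3}$ ($T{\left(l \right)} = 5 - l l l = 5 - l^{2} l = 5 - l^{3}$)
$u = 9604$ ($u = \left(18 \cdot 5 + 8\right)^{2} = \left(90 + 8\right)^{2} = 98^{2} = 9604$)
$H = -3677$ ($H = \left(5 - \left(-4 - 5\right)^{3}\right) \left(-5\right) - 7 = \left(5 - \left(-9\right)^{3}\right) \left(-5\right) - 7 = \left(5 - -729\right) \left(-5\right) - 7 = \left(5 + 729\right) \left(-5\right) - 7 = 734 \left(-5\right) - 7 = -3670 - 7 = -3677$)
$\left(u + H\right)^{2} = \left(9604 - 3677\right)^{2} = 5927^{2} = 35129329$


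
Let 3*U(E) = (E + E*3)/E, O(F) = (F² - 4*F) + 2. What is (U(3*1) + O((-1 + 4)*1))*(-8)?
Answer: -8/3 ≈ -2.6667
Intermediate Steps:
O(F) = 2 + F² - 4*F
U(E) = 4/3 (U(E) = ((E + E*3)/E)/3 = ((E + 3*E)/E)/3 = ((4*E)/E)/3 = (⅓)*4 = 4/3)
(U(3*1) + O((-1 + 4)*1))*(-8) = (4/3 + (2 + ((-1 + 4)*1)² - 4*(-1 + 4)))*(-8) = (4/3 + (2 + (3*1)² - 12))*(-8) = (4/3 + (2 + 3² - 4*3))*(-8) = (4/3 + (2 + 9 - 12))*(-8) = (4/3 - 1)*(-8) = (⅓)*(-8) = -8/3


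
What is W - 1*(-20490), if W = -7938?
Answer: 12552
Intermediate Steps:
W - 1*(-20490) = -7938 - 1*(-20490) = -7938 + 20490 = 12552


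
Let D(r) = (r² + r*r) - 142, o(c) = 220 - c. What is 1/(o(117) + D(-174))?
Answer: 1/60513 ≈ 1.6525e-5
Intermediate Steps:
D(r) = -142 + 2*r² (D(r) = (r² + r²) - 142 = 2*r² - 142 = -142 + 2*r²)
1/(o(117) + D(-174)) = 1/((220 - 1*117) + (-142 + 2*(-174)²)) = 1/((220 - 117) + (-142 + 2*30276)) = 1/(103 + (-142 + 60552)) = 1/(103 + 60410) = 1/60513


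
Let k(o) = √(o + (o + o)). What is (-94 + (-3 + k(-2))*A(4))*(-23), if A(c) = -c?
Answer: 1886 + 92*I*√6 ≈ 1886.0 + 225.35*I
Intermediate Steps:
k(o) = √3*√o (k(o) = √(o + 2*o) = √(3*o) = √3*√o)
(-94 + (-3 + k(-2))*A(4))*(-23) = (-94 + (-3 + √3*√(-2))*(-1*4))*(-23) = (-94 + (-3 + √3*(I*√2))*(-4))*(-23) = (-94 + (-3 + I*√6)*(-4))*(-23) = (-94 + (12 - 4*I*√6))*(-23) = (-82 - 4*I*√6)*(-23) = 1886 + 92*I*√6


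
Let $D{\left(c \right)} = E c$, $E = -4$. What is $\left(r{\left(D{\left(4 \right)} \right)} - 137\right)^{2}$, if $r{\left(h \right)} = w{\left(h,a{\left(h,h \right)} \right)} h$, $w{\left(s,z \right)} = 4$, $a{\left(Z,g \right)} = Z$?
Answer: $40401$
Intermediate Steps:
$D{\left(c \right)} = - 4 c$
$r{\left(h \right)} = 4 h$
$\left(r{\left(D{\left(4 \right)} \right)} - 137\right)^{2} = \left(4 \left(\left(-4\right) 4\right) - 137\right)^{2} = \left(4 \left(-16\right) - 137\right)^{2} = \left(-64 - 137\right)^{2} = \left(-201\right)^{2} = 40401$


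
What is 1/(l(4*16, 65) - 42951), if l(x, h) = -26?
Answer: -1/42977 ≈ -2.3268e-5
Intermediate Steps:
1/(l(4*16, 65) - 42951) = 1/(-26 - 42951) = 1/(-42977) = -1/42977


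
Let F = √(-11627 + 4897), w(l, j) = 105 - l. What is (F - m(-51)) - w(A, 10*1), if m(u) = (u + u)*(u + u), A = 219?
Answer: -10290 + I*√6730 ≈ -10290.0 + 82.037*I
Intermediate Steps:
F = I*√6730 (F = √(-6730) = I*√6730 ≈ 82.037*I)
m(u) = 4*u² (m(u) = (2*u)*(2*u) = 4*u²)
(F - m(-51)) - w(A, 10*1) = (I*√6730 - 4*(-51)²) - (105 - 1*219) = (I*√6730 - 4*2601) - (105 - 219) = (I*√6730 - 1*10404) - 1*(-114) = (I*√6730 - 10404) + 114 = (-10404 + I*√6730) + 114 = -10290 + I*√6730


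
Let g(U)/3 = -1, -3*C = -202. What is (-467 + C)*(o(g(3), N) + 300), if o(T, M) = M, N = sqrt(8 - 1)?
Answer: -119900 - 1199*sqrt(7)/3 ≈ -1.2096e+5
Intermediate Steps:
C = 202/3 (C = -1/3*(-202) = 202/3 ≈ 67.333)
g(U) = -3 (g(U) = 3*(-1) = -3)
N = sqrt(7) ≈ 2.6458
(-467 + C)*(o(g(3), N) + 300) = (-467 + 202/3)*(sqrt(7) + 300) = -1199*(300 + sqrt(7))/3 = -119900 - 1199*sqrt(7)/3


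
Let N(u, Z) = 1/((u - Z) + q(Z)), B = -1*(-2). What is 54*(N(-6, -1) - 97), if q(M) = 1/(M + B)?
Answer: -10503/2 ≈ -5251.5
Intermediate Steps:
B = 2
q(M) = 1/(2 + M) (q(M) = 1/(M + 2) = 1/(2 + M))
N(u, Z) = 1/(u + 1/(2 + Z) - Z) (N(u, Z) = 1/((u - Z) + 1/(2 + Z)) = 1/(u + 1/(2 + Z) - Z))
54*(N(-6, -1) - 97) = 54*((2 - 1)/(1 + (2 - 1)*(-6 - 1*(-1))) - 97) = 54*(1/(1 + 1*(-6 + 1)) - 97) = 54*(1/(1 + 1*(-5)) - 97) = 54*(1/(1 - 5) - 97) = 54*(1/(-4) - 97) = 54*(-¼*1 - 97) = 54*(-¼ - 97) = 54*(-389/4) = -10503/2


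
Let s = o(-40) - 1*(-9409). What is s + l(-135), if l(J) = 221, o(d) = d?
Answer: 9590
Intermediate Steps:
s = 9369 (s = -40 - 1*(-9409) = -40 + 9409 = 9369)
s + l(-135) = 9369 + 221 = 9590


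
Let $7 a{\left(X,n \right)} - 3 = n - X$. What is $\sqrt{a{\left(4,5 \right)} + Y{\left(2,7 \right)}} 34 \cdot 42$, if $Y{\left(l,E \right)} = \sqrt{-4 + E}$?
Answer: $204 \sqrt{28 + 49 \sqrt{3}} \approx 2167.3$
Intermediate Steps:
$a{\left(X,n \right)} = \frac{3}{7} - \frac{X}{7} + \frac{n}{7}$ ($a{\left(X,n \right)} = \frac{3}{7} + \frac{n - X}{7} = \frac{3}{7} - \left(- \frac{n}{7} + \frac{X}{7}\right) = \frac{3}{7} - \frac{X}{7} + \frac{n}{7}$)
$\sqrt{a{\left(4,5 \right)} + Y{\left(2,7 \right)}} 34 \cdot 42 = \sqrt{\left(\frac{3}{7} - \frac{4}{7} + \frac{1}{7} \cdot 5\right) + \sqrt{-4 + 7}} \cdot 34 \cdot 42 = \sqrt{\left(\frac{3}{7} - \frac{4}{7} + \frac{5}{7}\right) + \sqrt{3}} \cdot 34 \cdot 42 = \sqrt{\frac{4}{7} + \sqrt{3}} \cdot 34 \cdot 42 = 34 \sqrt{\frac{4}{7} + \sqrt{3}} \cdot 42 = 1428 \sqrt{\frac{4}{7} + \sqrt{3}}$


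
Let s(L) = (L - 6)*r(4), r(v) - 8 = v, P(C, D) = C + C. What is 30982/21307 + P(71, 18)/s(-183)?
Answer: 33620791/24162138 ≈ 1.3915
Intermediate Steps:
P(C, D) = 2*C
r(v) = 8 + v
s(L) = -72 + 12*L (s(L) = (L - 6)*(8 + 4) = (-6 + L)*12 = -72 + 12*L)
30982/21307 + P(71, 18)/s(-183) = 30982/21307 + (2*71)/(-72 + 12*(-183)) = 30982*(1/21307) + 142/(-72 - 2196) = 30982/21307 + 142/(-2268) = 30982/21307 + 142*(-1/2268) = 30982/21307 - 71/1134 = 33620791/24162138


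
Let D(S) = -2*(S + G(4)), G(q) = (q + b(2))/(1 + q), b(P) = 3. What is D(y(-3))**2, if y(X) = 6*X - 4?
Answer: 42436/25 ≈ 1697.4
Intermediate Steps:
y(X) = -4 + 6*X
G(q) = (3 + q)/(1 + q) (G(q) = (q + 3)/(1 + q) = (3 + q)/(1 + q))
D(S) = -14/5 - 2*S (D(S) = -2*(S + (3 + 4)/(1 + 4)) = -2*(S + 7/5) = -2*(7/5 + S) = -14/5 - 2*S)
D(y(-3))**2 = (-14/5 - 2*(-4 + 6*(-3)))**2 = (-14/5 - 2*(-4 - 18))**2 = (-14/5 - 2*(-22))**2 = (-14/5 + 44)**2 = (206/5)**2 = 42436/25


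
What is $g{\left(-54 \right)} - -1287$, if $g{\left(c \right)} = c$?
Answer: $1233$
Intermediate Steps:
$g{\left(-54 \right)} - -1287 = -54 - -1287 = -54 + 1287 = 1233$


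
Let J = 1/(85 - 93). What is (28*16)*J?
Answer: -56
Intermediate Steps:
J = -⅛ (J = 1/(-8) = -⅛ ≈ -0.12500)
(28*16)*J = (28*16)*(-⅛) = 448*(-⅛) = -56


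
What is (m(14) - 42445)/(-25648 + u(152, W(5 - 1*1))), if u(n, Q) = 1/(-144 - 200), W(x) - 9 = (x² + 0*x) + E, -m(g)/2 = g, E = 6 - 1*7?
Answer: 14610712/8822913 ≈ 1.6560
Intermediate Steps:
E = -1 (E = 6 - 7 = -1)
m(g) = -2*g
W(x) = 8 + x² (W(x) = 9 + ((x² + 0*x) - 1) = 9 + ((x² + 0) - 1) = 9 + (x² - 1) = 9 + (-1 + x²) = 8 + x²)
u(n, Q) = -1/344 (u(n, Q) = 1/(-344) = -1/344)
(m(14) - 42445)/(-25648 + u(152, W(5 - 1*1))) = (-2*14 - 42445)/(-25648 - 1/344) = (-28 - 42445)/(-8822913/344) = -42473*(-344/8822913) = 14610712/8822913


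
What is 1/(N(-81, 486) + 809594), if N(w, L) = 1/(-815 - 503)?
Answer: 1318/1067044891 ≈ 1.2352e-6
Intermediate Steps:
N(w, L) = -1/1318 (N(w, L) = 1/(-1318) = -1/1318)
1/(N(-81, 486) + 809594) = 1/(-1/1318 + 809594) = 1/(1067044891/1318) = 1318/1067044891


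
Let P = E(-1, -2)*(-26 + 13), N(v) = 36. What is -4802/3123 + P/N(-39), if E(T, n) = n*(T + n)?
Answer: -23137/6246 ≈ -3.7043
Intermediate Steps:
P = -78 (P = (-2*(-1 - 2))*(-26 + 13) = -2*(-3)*(-13) = 6*(-13) = -78)
-4802/3123 + P/N(-39) = -4802/3123 - 78/36 = -4802*1/3123 - 78*1/36 = -4802/3123 - 13/6 = -23137/6246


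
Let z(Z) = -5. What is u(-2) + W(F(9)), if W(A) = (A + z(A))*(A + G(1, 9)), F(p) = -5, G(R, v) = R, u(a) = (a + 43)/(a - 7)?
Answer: 319/9 ≈ 35.444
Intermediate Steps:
u(a) = (43 + a)/(-7 + a)
W(A) = (1 + A)*(-5 + A) (W(A) = (A - 5)*(A + 1) = (-5 + A)*(1 + A) = (1 + A)*(-5 + A))
u(-2) + W(F(9)) = (43 - 2)/(-7 - 2) + (-5 + (-5)² - 4*(-5)) = 41/(-9) + (-5 + 25 + 20) = -⅑*41 + 40 = -41/9 + 40 = 319/9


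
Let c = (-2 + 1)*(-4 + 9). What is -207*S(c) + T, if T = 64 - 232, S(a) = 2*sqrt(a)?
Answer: -168 - 414*I*sqrt(5) ≈ -168.0 - 925.73*I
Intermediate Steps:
c = -5 (c = -1*5 = -5)
T = -168
-207*S(c) + T = -414*sqrt(-5) - 168 = -414*I*sqrt(5) - 168 = -168 - 414*I*sqrt(5)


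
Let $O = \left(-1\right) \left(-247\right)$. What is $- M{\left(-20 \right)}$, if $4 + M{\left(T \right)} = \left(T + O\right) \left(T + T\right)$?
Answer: $9084$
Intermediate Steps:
$O = 247$
$M{\left(T \right)} = -4 + 2 T \left(247 + T\right)$ ($M{\left(T \right)} = -4 + \left(T + 247\right) \left(T + T\right) = -4 + \left(247 + T\right) 2 T = -4 + 2 T \left(247 + T\right)$)
$- M{\left(-20 \right)} = - (-4 + 2 \left(-20\right)^{2} + 494 \left(-20\right)) = - (-4 + 2 \cdot 400 - 9880) = - (-4 + 800 - 9880) = \left(-1\right) \left(-9084\right) = 9084$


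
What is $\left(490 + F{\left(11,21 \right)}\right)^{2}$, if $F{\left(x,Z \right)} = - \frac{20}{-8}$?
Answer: $\frac{970225}{4} \approx 2.4256 \cdot 10^{5}$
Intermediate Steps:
$F{\left(x,Z \right)} = \frac{5}{2}$ ($F{\left(x,Z \right)} = \left(-20\right) \left(- \frac{1}{8}\right) = \frac{5}{2}$)
$\left(490 + F{\left(11,21 \right)}\right)^{2} = \left(490 + \frac{5}{2}\right)^{2} = \left(\frac{985}{2}\right)^{2} = \frac{970225}{4}$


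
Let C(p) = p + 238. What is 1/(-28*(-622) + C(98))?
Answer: 1/17752 ≈ 5.6332e-5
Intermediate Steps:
C(p) = 238 + p
1/(-28*(-622) + C(98)) = 1/(-28*(-622) + (238 + 98)) = 1/(17416 + 336) = 1/17752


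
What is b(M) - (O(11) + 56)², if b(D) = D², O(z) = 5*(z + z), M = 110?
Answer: -15456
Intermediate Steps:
O(z) = 10*z (O(z) = 5*(2*z) = 10*z)
b(M) - (O(11) + 56)² = 110² - (10*11 + 56)² = 12100 - (110 + 56)² = 12100 - 1*166² = 12100 - 1*27556 = 12100 - 27556 = -15456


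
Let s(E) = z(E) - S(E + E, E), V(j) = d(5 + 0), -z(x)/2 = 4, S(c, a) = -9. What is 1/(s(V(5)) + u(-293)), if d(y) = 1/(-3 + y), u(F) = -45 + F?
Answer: -1/337 ≈ -0.0029674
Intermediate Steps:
z(x) = -8 (z(x) = -2*4 = -8)
V(j) = ½ (V(j) = 1/(-3 + (5 + 0)) = 1/(-3 + 5) = 1/2 = ½)
s(E) = 1 (s(E) = -8 - 1*(-9) = -8 + 9 = 1)
1/(s(V(5)) + u(-293)) = 1/(1 + (-45 - 293)) = 1/(1 - 338) = 1/(-337) = -1/337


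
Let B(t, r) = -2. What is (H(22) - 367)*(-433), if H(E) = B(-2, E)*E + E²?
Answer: -31609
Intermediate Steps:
H(E) = E² - 2*E (H(E) = -2*E + E² = E² - 2*E)
(H(22) - 367)*(-433) = (22*(-2 + 22) - 367)*(-433) = (22*20 - 367)*(-433) = (440 - 367)*(-433) = 73*(-433) = -31609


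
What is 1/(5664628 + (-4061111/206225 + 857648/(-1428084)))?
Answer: 73626655725/417066121447170269 ≈ 1.7653e-7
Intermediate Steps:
1/(5664628 + (-4061111/206225 + 857648/(-1428084))) = 1/(5664628 + (-4061111*1/206225 + 857648*(-1/1428084))) = 1/(5664628 + (-4061111/206225 - 214412/357021)) = 1/(5664628 - 1494119025031/73626655725) = 1/(417066121447170269/73626655725) = 73626655725/417066121447170269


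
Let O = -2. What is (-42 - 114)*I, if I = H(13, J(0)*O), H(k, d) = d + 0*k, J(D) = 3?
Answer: 936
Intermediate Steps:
H(k, d) = d (H(k, d) = d + 0 = d)
I = -6 (I = 3*(-2) = -6)
(-42 - 114)*I = (-42 - 114)*(-6) = -156*(-6) = 936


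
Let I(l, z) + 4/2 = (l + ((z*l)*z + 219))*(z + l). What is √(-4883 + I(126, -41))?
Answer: 5*√721118 ≈ 4245.9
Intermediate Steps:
I(l, z) = -2 + (l + z)*(219 + l + l*z²) (I(l, z) = -2 + (l + ((z*l)*z + 219))*(z + l) = -2 + (l + ((l*z)*z + 219))*(l + z) = -2 + (l + (l*z² + 219))*(l + z) = -2 + (l + (219 + l*z²))*(l + z) = -2 + (219 + l + l*z²)*(l + z) = -2 + (l + z)*(219 + l + l*z²))
√(-4883 + I(126, -41)) = √(-4883 + (-2 + 126² + 219*126 + 219*(-41) + 126*(-41) + 126*(-41)³ + 126²*(-41)²)) = √(-4883 + (-2 + 15876 + 27594 - 8979 - 5166 + 126*(-68921) + 15876*1681)) = √(-4883 + (-2 + 15876 + 27594 - 8979 - 5166 - 8684046 + 26687556)) = √(-4883 + 18032833) = √18027950 = 5*√721118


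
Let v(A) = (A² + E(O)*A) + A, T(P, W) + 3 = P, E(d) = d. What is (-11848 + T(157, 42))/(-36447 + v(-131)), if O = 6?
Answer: 11694/20203 ≈ 0.57882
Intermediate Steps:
T(P, W) = -3 + P
v(A) = A² + 7*A (v(A) = (A² + 6*A) + A = A² + 7*A)
(-11848 + T(157, 42))/(-36447 + v(-131)) = (-11848 + (-3 + 157))/(-36447 - 131*(7 - 131)) = (-11848 + 154)/(-36447 - 131*(-124)) = -11694/(-36447 + 16244) = -11694/(-20203) = -11694*(-1/20203) = 11694/20203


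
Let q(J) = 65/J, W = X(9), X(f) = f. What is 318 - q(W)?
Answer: 2797/9 ≈ 310.78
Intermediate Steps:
W = 9
318 - q(W) = 318 - 65/9 = 2797/9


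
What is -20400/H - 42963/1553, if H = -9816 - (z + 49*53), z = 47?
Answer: -25181889/967519 ≈ -26.027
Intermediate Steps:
H = -12460 (H = -9816 - (47 + 49*53) = -9816 - (47 + 2597) = -9816 - 1*2644 = -9816 - 2644 = -12460)
-20400/H - 42963/1553 = -20400/(-12460) - 42963/1553 = -20400*(-1/12460) - 42963*1/1553 = 1020/623 - 42963/1553 = -25181889/967519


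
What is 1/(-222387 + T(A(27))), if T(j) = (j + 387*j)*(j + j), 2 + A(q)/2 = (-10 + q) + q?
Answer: 1/5253069 ≈ 1.9036e-7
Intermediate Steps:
A(q) = -24 + 4*q (A(q) = -4 + 2*((-10 + q) + q) = -4 + 2*(-10 + 2*q) = -4 + (-20 + 4*q) = -24 + 4*q)
T(j) = 776*j² (T(j) = (388*j)*(2*j) = 776*j²)
1/(-222387 + T(A(27))) = 1/(-222387 + 776*(-24 + 4*27)²) = 1/(-222387 + 776*(-24 + 108)²) = 1/(-222387 + 776*84²) = 1/(-222387 + 776*7056) = 1/(-222387 + 5475456) = 1/5253069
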